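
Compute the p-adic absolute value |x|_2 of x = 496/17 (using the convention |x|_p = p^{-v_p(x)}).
|496/17|_2 = 1/16

Step 1 — compute v_2(x) by factoring powers of 2 out of the numerator and denominator: v_2(496/17) = 4. Step 2 — apply |x|_p = p^{-v_p(x)} = 2^{-4} = 1/16.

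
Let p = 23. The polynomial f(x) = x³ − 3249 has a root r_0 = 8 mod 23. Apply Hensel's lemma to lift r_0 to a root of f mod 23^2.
r_1 = 284 (mod 529)

Hensel: r_{i+1} = r_i − f(r_i)/f′(r_i) mod 23^{i+2}, where f′(x) = 3x². Iterate:
  r_0 = 8 (mod 23)
  r_1 = 284 (mod 529)
Final: r = 284 with f(r) ≡ 0 mod 23^2.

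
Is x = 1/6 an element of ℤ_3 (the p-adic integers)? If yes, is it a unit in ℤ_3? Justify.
x ∉ ℤ_3 (v_3(x) = -1 < 0)

ℤ_3 = {x ∈ ℚ_3 : v_3(x) ≥ 0} and ℤ_3^× = {x ∈ ℤ_3 : v_3(x) = 0}. Here v_3(1/6) = v_3(num) − v_3(den) = -1; compare against these criteria.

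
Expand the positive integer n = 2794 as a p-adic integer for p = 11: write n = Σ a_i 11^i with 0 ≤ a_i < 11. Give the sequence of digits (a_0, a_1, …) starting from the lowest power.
(a_0, a_1, …) = (0, 1, 1, 2)

Repeated division by 11 gives the digits low-to-high: 2794 = 1·11^1 + 1·11^2 + 2·11^3. Digit sequence: (0, 1, 1, 2).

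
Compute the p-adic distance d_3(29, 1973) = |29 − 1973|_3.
d_3(29, 1973) = 1/243

Step 1 — x − y = 29 − 1973 = -1944. Step 2 — v_3(-1944) = 5 (factor: -1944 = −(3^5 · 8); the sign does not affect v_p). Step 3 — |x − y|_3 = 3^{-5} = 1/243.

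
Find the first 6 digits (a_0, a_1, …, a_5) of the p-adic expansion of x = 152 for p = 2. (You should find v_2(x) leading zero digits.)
(a_0, …, a_5) = (0, 0, 0, 1, 1, 0)

v_2(152) = 3, so a_0 = ... = a_2 = 0. Factor out: x = 2^3 · u with u = 19 a unit in ℤ_2. Expand u iteratively via a_{v+i} = u_i mod 2, u_{i+1} = (u_i − a_{v+i})/2:
  u_0 = 19;  a_3 = 1;  u_1 = (u_0 − 1)/2 = 9
  u_1 = 9;  a_4 = 1;  u_2 = (u_1 − 1)/2 = 4
  u_2 = 4;  a_5 = 0;  u_3 = (u_2 − 0)/2 = 2
Digits: (0, 0, 0, 1, 1, 0).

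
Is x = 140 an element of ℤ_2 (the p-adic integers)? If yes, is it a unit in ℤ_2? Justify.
x ∈ ℤ_2 but not a unit; v_2(x) = 2 > 0

ℤ_2 = {x ∈ ℚ_2 : v_2(x) ≥ 0} and ℤ_2^× = {x ∈ ℤ_2 : v_2(x) = 0}. Here v_2(140) = v_2(num) − v_2(den) = 2; compare against these criteria.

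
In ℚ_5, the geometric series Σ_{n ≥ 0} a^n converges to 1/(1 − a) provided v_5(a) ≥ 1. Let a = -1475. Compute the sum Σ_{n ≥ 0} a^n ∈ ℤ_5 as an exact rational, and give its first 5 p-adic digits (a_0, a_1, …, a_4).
Σ a^n = 1/(1 − a) = 1/1476;  first 5 digits = (1, 0, 1, 3, 3)

v_5(a) = 2 ≥ 1, so the series converges in ℤ_5 to 1/(1 − a) = 1/(1 − (-1475)) = 1/1476. Expand this rational in ℤ_5: compute digits iteratively via d_i = x_i mod 5, x_{i+1} = (x_i − d_i)/5. The first 5 digits are (1, 0, 1, 3, 3).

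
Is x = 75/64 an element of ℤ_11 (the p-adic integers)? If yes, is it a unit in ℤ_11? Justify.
x ∈ ℤ_11^× (unit); v_11(x) = 0

ℤ_11 = {x ∈ ℚ_11 : v_11(x) ≥ 0} and ℤ_11^× = {x ∈ ℤ_11 : v_11(x) = 0}. Here v_11(75/64) = v_11(num) − v_11(den) = 0; compare against these criteria.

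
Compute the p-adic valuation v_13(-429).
v_13(-429) = 1

v_13(n) is the largest exponent k such that 13^k divides n. Factor out: -429 = -13^1 · 33. (Sign doesn't affect v_p.) So v_13(-429) = 1.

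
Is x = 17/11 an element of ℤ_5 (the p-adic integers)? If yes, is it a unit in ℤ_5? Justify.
x ∈ ℤ_5^× (unit); v_5(x) = 0

ℤ_5 = {x ∈ ℚ_5 : v_5(x) ≥ 0} and ℤ_5^× = {x ∈ ℤ_5 : v_5(x) = 0}. Here v_5(17/11) = v_5(num) − v_5(den) = 0; compare against these criteria.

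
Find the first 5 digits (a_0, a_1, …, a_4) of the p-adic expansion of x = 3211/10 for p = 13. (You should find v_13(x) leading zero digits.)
(a_0, …, a_4) = (0, 0, 11, 11, 3)

v_13(3211/10) = 2, so a_0 = ... = a_1 = 0. Factor out: x = 13^2 · u with u = 19/10 a unit in ℤ_13. Expand u iteratively via a_{v+i} = u_i mod 13, u_{i+1} = (u_i − a_{v+i})/13:
  u_0 = 19/10;  a_2 = 11;  u_1 = (u_0 − 11)/13 = -7/10
  u_1 = -7/10;  a_3 = 11;  u_2 = (u_1 − 11)/13 = -9/10
  u_2 = -9/10;  a_4 = 3;  u_3 = (u_2 − 3)/13 = -3/10
Digits: (0, 0, 11, 11, 3).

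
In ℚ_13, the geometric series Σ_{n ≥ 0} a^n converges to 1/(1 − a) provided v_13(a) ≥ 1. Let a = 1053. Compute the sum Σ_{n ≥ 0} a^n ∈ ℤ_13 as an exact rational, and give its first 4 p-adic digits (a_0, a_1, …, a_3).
Σ a^n = 1/(1 − a) = -1/1052;  first 4 digits = (1, 3, 2, 12)

v_13(a) = 1 ≥ 1, so the series converges in ℤ_13 to 1/(1 − a) = 1/(1 − 1053) = -1/1052. Expand this rational in ℤ_13: compute digits iteratively via d_i = x_i mod 13, x_{i+1} = (x_i − d_i)/13. The first 4 digits are (1, 3, 2, 12).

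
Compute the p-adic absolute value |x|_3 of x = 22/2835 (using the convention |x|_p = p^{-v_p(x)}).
|22/2835|_3 = 81

Step 1 — compute v_3(x) by factoring powers of 3 out of the numerator and denominator: v_3(22/2835) = -4. Step 2 — apply |x|_p = p^{-v_p(x)} = 3^{4} = 81.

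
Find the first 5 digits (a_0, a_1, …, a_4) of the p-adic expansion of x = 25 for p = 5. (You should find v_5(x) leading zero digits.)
(a_0, …, a_4) = (0, 0, 1, 0, 0)

v_5(25) = 2, so a_0 = ... = a_1 = 0. Factor out: x = 5^2 · u with u = 1 a unit in ℤ_5. Expand u iteratively via a_{v+i} = u_i mod 5, u_{i+1} = (u_i − a_{v+i})/5:
  u_0 = 1;  a_2 = 1;  u_1 = (u_0 − 1)/5 = 0
  u_1 = 0;  a_3 = 0;  u_2 = (u_1 − 0)/5 = 0
  u_2 = 0;  a_4 = 0;  u_3 = (u_2 − 0)/5 = 0
Digits: (0, 0, 1, 0, 0).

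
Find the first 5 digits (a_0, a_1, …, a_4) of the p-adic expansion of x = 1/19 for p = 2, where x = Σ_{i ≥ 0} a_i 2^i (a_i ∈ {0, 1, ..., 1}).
(a_0, …, a_4) = (1, 1, 0, 1, 1)

v_2(1/19) = 0 (numerator and denominator both coprime to 2), so x ∈ ℤ_2^×. Compute digits iteratively via a_i = x_i mod 2, x_{i+1} = (x_i − a_i)/2, with x_0 = x:
  x_0 = 1/19;  a_0 = 1;  x_1 = (x_0 − 1)/2 = -9/19
  x_1 = -9/19;  a_1 = 1;  x_2 = (x_1 − 1)/2 = -14/19
  x_2 = -14/19;  a_2 = 0;  x_3 = (x_2 − 0)/2 = -7/19
  x_3 = -7/19;  a_3 = 1;  x_4 = (x_3 − 1)/2 = -13/19
  x_4 = -13/19;  a_4 = 1;  x_5 = (x_4 − 1)/2 = -16/19
Digits: (1, 1, 0, 1, 1).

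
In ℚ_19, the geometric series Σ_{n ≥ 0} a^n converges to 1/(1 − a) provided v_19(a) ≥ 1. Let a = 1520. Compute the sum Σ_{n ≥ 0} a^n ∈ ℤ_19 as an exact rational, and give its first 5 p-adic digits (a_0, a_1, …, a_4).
Σ a^n = 1/(1 − a) = -1/1519;  first 5 digits = (1, 4, 1, 2, 13)

v_19(a) = 1 ≥ 1, so the series converges in ℤ_19 to 1/(1 − a) = 1/(1 − 1520) = -1/1519. Expand this rational in ℤ_19: compute digits iteratively via d_i = x_i mod 19, x_{i+1} = (x_i − d_i)/19. The first 5 digits are (1, 4, 1, 2, 13).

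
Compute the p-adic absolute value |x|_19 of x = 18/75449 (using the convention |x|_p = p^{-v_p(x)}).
|18/75449|_19 = 6859

Step 1 — compute v_19(x) by factoring powers of 19 out of the numerator and denominator: v_19(18/75449) = -3. Step 2 — apply |x|_p = p^{-v_p(x)} = 19^{3} = 6859.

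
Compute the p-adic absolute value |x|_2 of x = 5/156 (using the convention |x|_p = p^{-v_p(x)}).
|5/156|_2 = 4

Step 1 — compute v_2(x) by factoring powers of 2 out of the numerator and denominator: v_2(5/156) = -2. Step 2 — apply |x|_p = p^{-v_p(x)} = 2^{2} = 4.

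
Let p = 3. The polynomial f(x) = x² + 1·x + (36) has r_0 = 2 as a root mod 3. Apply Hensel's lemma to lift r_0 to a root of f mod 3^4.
r_3 = 35 (mod 81)

Hensel: r_{i+1} = r_i − f(r_i)·(f′(r_i))^{-1} mod 3^{i+2}, f′(x) = 2x + 1. Iterate:
  r_0 = 2 (mod 3)
  r_1 = 8 (mod 9)
  r_2 = 8 (mod 27)
  r_3 = 35 (mod 81)
Final: r = 35 satisfies f(r) ≡ 0 mod 3^4.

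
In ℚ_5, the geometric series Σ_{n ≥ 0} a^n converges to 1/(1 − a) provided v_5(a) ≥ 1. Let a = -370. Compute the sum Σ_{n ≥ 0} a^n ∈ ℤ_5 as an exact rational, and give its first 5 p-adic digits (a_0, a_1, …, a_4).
Σ a^n = 1/(1 − a) = 1/371;  first 5 digits = (1, 1, 1, 3, 4)

v_5(a) = 1 ≥ 1, so the series converges in ℤ_5 to 1/(1 − a) = 1/(1 − (-370)) = 1/371. Expand this rational in ℤ_5: compute digits iteratively via d_i = x_i mod 5, x_{i+1} = (x_i − d_i)/5. The first 5 digits are (1, 1, 1, 3, 4).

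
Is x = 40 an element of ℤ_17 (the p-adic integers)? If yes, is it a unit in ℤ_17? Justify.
x ∈ ℤ_17^× (unit); v_17(x) = 0

ℤ_17 = {x ∈ ℚ_17 : v_17(x) ≥ 0} and ℤ_17^× = {x ∈ ℤ_17 : v_17(x) = 0}. Here v_17(40) = v_17(num) − v_17(den) = 0; compare against these criteria.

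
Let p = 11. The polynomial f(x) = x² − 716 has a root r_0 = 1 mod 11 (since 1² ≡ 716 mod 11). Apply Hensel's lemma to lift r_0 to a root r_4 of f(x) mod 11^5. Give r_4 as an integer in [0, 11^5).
r_4 = 21473 (mod 161051)

Hensel's recurrence: r_{i+1} = r_i − f(r_i)·(f′(r_i))^{-1} mod 11^{i+2}, with f′(x) = 2x. Iterate:
  r_0 = 1 (mod 11)
  r_1 = 56 (mod 121)
  r_2 = 177 (mod 1331)
  r_3 = 6832 (mod 14641)
  r_4 = 21473 (mod 161051)
Final: r_4 = 21473, and one checks f(r_4) ≡ 0 mod 11^5.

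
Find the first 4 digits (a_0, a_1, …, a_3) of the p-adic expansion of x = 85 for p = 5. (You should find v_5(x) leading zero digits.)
(a_0, …, a_3) = (0, 2, 3, 0)

v_5(85) = 1, so a_0 = ... = a_0 = 0. Factor out: x = 5^1 · u with u = 17 a unit in ℤ_5. Expand u iteratively via a_{v+i} = u_i mod 5, u_{i+1} = (u_i − a_{v+i})/5:
  u_0 = 17;  a_1 = 2;  u_1 = (u_0 − 2)/5 = 3
  u_1 = 3;  a_2 = 3;  u_2 = (u_1 − 3)/5 = 0
  u_2 = 0;  a_3 = 0;  u_3 = (u_2 − 0)/5 = 0
Digits: (0, 2, 3, 0).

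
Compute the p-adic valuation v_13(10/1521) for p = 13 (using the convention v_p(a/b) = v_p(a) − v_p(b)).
v_13(10/1521) = -2

Factor powers of 13 from the numerator and denominator of the reduced fraction: 10 = 13^0 · 10 and 1521 = 13^2 · 9. Apply v_p(a/b) = v_p(a) − v_p(b): v_13(10/1521) = 0 − 2 = -2.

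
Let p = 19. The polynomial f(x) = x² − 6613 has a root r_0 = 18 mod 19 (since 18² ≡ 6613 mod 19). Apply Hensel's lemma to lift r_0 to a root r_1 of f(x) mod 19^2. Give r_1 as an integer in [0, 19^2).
r_1 = 303 (mod 361)

Hensel's recurrence: r_{i+1} = r_i − f(r_i)·(f′(r_i))^{-1} mod 19^{i+2}, with f′(x) = 2x. Iterate:
  r_0 = 18 (mod 19)
  r_1 = 303 (mod 361)
Final: r_1 = 303, and one checks f(r_1) ≡ 0 mod 19^2.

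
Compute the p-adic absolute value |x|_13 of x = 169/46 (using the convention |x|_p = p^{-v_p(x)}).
|169/46|_13 = 1/169

Step 1 — compute v_13(x) by factoring powers of 13 out of the numerator and denominator: v_13(169/46) = 2. Step 2 — apply |x|_p = p^{-v_p(x)} = 13^{-2} = 1/169.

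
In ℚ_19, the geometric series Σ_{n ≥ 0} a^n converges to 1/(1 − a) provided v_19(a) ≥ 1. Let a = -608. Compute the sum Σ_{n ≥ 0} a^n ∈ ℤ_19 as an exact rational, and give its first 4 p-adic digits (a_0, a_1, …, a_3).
Σ a^n = 1/(1 − a) = 1/609;  first 4 digits = (1, 6, 15, 3)

v_19(a) = 1 ≥ 1, so the series converges in ℤ_19 to 1/(1 − a) = 1/(1 − (-608)) = 1/609. Expand this rational in ℤ_19: compute digits iteratively via d_i = x_i mod 19, x_{i+1} = (x_i − d_i)/19. The first 4 digits are (1, 6, 15, 3).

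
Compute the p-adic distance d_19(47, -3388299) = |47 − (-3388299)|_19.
d_19(47, -3388299) = 1/130321

Step 1 — x − y = 47 − (-3388299) = 3388346. Step 2 — v_19(3388346) = 4 (factor: 3388346 = (19^4 · 26); the sign does not affect v_p). Step 3 — |x − y|_19 = 19^{-4} = 1/130321.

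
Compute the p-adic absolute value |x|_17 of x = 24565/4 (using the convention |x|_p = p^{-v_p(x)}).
|24565/4|_17 = 1/4913

Step 1 — compute v_17(x) by factoring powers of 17 out of the numerator and denominator: v_17(24565/4) = 3. Step 2 — apply |x|_p = p^{-v_p(x)} = 17^{-3} = 1/4913.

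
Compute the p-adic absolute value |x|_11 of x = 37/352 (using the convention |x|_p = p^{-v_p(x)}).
|37/352|_11 = 11

Step 1 — compute v_11(x) by factoring powers of 11 out of the numerator and denominator: v_11(37/352) = -1. Step 2 — apply |x|_p = p^{-v_p(x)} = 11^{1} = 11.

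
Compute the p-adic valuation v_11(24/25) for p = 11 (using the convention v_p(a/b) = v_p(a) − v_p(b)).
v_11(24/25) = 0

Factor powers of 11 from the numerator and denominator of the reduced fraction: 24 = 11^0 · 24 and 25 = 11^0 · 25. Apply v_p(a/b) = v_p(a) − v_p(b): v_11(24/25) = 0 − 0 = 0.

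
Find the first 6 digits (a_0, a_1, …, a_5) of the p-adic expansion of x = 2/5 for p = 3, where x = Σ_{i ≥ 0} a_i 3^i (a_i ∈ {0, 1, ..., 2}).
(a_0, …, a_5) = (1, 1, 2, 1, 0, 1)

v_3(2/5) = 0 (numerator and denominator both coprime to 3), so x ∈ ℤ_3^×. Compute digits iteratively via a_i = x_i mod 3, x_{i+1} = (x_i − a_i)/3, with x_0 = x:
  x_0 = 2/5;  a_0 = 1;  x_1 = (x_0 − 1)/3 = -1/5
  x_1 = -1/5;  a_1 = 1;  x_2 = (x_1 − 1)/3 = -2/5
  x_2 = -2/5;  a_2 = 2;  x_3 = (x_2 − 2)/3 = -4/5
  x_3 = -4/5;  a_3 = 1;  x_4 = (x_3 − 1)/3 = -3/5
  x_4 = -3/5;  a_4 = 0;  x_5 = (x_4 − 0)/3 = -1/5
  x_5 = -1/5;  a_5 = 1;  x_6 = (x_5 − 1)/3 = -2/5
Digits: (1, 1, 2, 1, 0, 1).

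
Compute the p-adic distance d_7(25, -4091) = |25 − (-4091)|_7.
d_7(25, -4091) = 1/343

Step 1 — x − y = 25 − (-4091) = 4116. Step 2 — v_7(4116) = 3 (factor: 4116 = (7^3 · 12); the sign does not affect v_p). Step 3 — |x − y|_7 = 7^{-3} = 1/343.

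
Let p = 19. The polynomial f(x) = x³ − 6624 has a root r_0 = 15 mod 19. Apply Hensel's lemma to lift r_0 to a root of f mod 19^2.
r_1 = 15 (mod 361)

Hensel: r_{i+1} = r_i − f(r_i)/f′(r_i) mod 19^{i+2}, where f′(x) = 3x². Iterate:
  r_0 = 15 (mod 19)
  r_1 = 15 (mod 361)
Final: r = 15 with f(r) ≡ 0 mod 19^2.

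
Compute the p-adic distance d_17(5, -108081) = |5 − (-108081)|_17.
d_17(5, -108081) = 1/4913

Step 1 — x − y = 5 − (-108081) = 108086. Step 2 — v_17(108086) = 3 (factor: 108086 = (17^3 · 22); the sign does not affect v_p). Step 3 — |x − y|_17 = 17^{-3} = 1/4913.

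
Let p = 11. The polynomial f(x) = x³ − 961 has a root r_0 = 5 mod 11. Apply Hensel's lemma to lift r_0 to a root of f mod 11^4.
r_3 = 2854 (mod 14641)

Hensel: r_{i+1} = r_i − f(r_i)/f′(r_i) mod 11^{i+2}, where f′(x) = 3x². Iterate:
  r_0 = 5 (mod 11)
  r_1 = 71 (mod 121)
  r_2 = 192 (mod 1331)
  r_3 = 2854 (mod 14641)
Final: r = 2854 with f(r) ≡ 0 mod 11^4.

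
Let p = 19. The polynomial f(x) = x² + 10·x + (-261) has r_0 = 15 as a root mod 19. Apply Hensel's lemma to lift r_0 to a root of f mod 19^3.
r_2 = 2846 (mod 6859)

Hensel: r_{i+1} = r_i − f(r_i)·(f′(r_i))^{-1} mod 19^{i+2}, f′(x) = 2x + 10. Iterate:
  r_0 = 15 (mod 19)
  r_1 = 319 (mod 361)
  r_2 = 2846 (mod 6859)
Final: r = 2846 satisfies f(r) ≡ 0 mod 19^3.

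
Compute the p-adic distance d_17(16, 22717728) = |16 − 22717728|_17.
d_17(16, 22717728) = 1/1419857

Step 1 — x − y = 16 − 22717728 = -22717712. Step 2 — v_17(-22717712) = 5 (factor: -22717712 = −(17^5 · 16); the sign does not affect v_p). Step 3 — |x − y|_17 = 17^{-5} = 1/1419857.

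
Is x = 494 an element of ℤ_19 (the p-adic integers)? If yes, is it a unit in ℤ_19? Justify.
x ∈ ℤ_19 but not a unit; v_19(x) = 1 > 0

ℤ_19 = {x ∈ ℚ_19 : v_19(x) ≥ 0} and ℤ_19^× = {x ∈ ℤ_19 : v_19(x) = 0}. Here v_19(494) = v_19(num) − v_19(den) = 1; compare against these criteria.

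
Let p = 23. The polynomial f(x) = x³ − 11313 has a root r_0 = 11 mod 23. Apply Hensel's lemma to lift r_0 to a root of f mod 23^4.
r_3 = 249078 (mod 279841)

Hensel: r_{i+1} = r_i − f(r_i)/f′(r_i) mod 23^{i+2}, where f′(x) = 3x². Iterate:
  r_0 = 11 (mod 23)
  r_1 = 448 (mod 529)
  r_2 = 5738 (mod 12167)
  r_3 = 249078 (mod 279841)
Final: r = 249078 with f(r) ≡ 0 mod 23^4.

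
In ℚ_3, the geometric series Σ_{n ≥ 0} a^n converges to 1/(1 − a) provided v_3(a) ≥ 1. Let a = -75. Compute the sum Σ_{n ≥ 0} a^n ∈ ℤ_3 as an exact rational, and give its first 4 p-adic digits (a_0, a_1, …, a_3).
Σ a^n = 1/(1 − a) = 1/76;  first 4 digits = (1, 2, 1, 0)

v_3(a) = 1 ≥ 1, so the series converges in ℤ_3 to 1/(1 − a) = 1/(1 − (-75)) = 1/76. Expand this rational in ℤ_3: compute digits iteratively via d_i = x_i mod 3, x_{i+1} = (x_i − d_i)/3. The first 4 digits are (1, 2, 1, 0).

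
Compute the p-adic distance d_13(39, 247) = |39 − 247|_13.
d_13(39, 247) = 1/13

Step 1 — x − y = 39 − 247 = -208. Step 2 — v_13(-208) = 1 (factor: -208 = −(13^1 · 16); the sign does not affect v_p). Step 3 — |x − y|_13 = 13^{-1} = 1/13.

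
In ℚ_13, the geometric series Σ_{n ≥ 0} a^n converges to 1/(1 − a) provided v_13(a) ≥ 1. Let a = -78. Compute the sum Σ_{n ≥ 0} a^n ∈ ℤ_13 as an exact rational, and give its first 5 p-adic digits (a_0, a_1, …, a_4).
Σ a^n = 1/(1 − a) = 1/79;  first 5 digits = (1, 7, 9, 7, 5)

v_13(a) = 1 ≥ 1, so the series converges in ℤ_13 to 1/(1 − a) = 1/(1 − (-78)) = 1/79. Expand this rational in ℤ_13: compute digits iteratively via d_i = x_i mod 13, x_{i+1} = (x_i − d_i)/13. The first 5 digits are (1, 7, 9, 7, 5).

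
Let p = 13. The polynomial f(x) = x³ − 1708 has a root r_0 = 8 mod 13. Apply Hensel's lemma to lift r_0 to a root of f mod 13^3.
r_2 = 1919 (mod 2197)

Hensel: r_{i+1} = r_i − f(r_i)/f′(r_i) mod 13^{i+2}, where f′(x) = 3x². Iterate:
  r_0 = 8 (mod 13)
  r_1 = 60 (mod 169)
  r_2 = 1919 (mod 2197)
Final: r = 1919 with f(r) ≡ 0 mod 13^3.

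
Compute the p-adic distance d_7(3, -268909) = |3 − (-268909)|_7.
d_7(3, -268909) = 1/16807

Step 1 — x − y = 3 − (-268909) = 268912. Step 2 — v_7(268912) = 5 (factor: 268912 = (7^5 · 16); the sign does not affect v_p). Step 3 — |x − y|_7 = 7^{-5} = 1/16807.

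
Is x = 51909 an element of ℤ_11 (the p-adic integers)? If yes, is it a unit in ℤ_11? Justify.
x ∈ ℤ_11 but not a unit; v_11(x) = 3 > 0

ℤ_11 = {x ∈ ℚ_11 : v_11(x) ≥ 0} and ℤ_11^× = {x ∈ ℤ_11 : v_11(x) = 0}. Here v_11(51909) = v_11(num) − v_11(den) = 3; compare against these criteria.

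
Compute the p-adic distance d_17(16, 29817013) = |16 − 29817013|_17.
d_17(16, 29817013) = 1/1419857

Step 1 — x − y = 16 − 29817013 = -29816997. Step 2 — v_17(-29816997) = 5 (factor: -29816997 = −(17^5 · 21); the sign does not affect v_p). Step 3 — |x − y|_17 = 17^{-5} = 1/1419857.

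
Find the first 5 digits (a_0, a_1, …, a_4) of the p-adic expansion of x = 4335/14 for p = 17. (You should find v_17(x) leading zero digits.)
(a_0, …, a_4) = (0, 0, 12, 3, 1)

v_17(4335/14) = 2, so a_0 = ... = a_1 = 0. Factor out: x = 17^2 · u with u = 15/14 a unit in ℤ_17. Expand u iteratively via a_{v+i} = u_i mod 17, u_{i+1} = (u_i − a_{v+i})/17:
  u_0 = 15/14;  a_2 = 12;  u_1 = (u_0 − 12)/17 = -9/14
  u_1 = -9/14;  a_3 = 3;  u_2 = (u_1 − 3)/17 = -3/14
  u_2 = -3/14;  a_4 = 1;  u_3 = (u_2 − 1)/17 = -1/14
Digits: (0, 0, 12, 3, 1).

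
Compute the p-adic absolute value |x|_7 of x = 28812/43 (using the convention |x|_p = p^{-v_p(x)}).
|28812/43|_7 = 1/2401

Step 1 — compute v_7(x) by factoring powers of 7 out of the numerator and denominator: v_7(28812/43) = 4. Step 2 — apply |x|_p = p^{-v_p(x)} = 7^{-4} = 1/2401.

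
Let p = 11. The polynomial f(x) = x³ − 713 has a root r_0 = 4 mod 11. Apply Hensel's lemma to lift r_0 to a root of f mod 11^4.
r_3 = 6670 (mod 14641)

Hensel: r_{i+1} = r_i − f(r_i)/f′(r_i) mod 11^{i+2}, where f′(x) = 3x². Iterate:
  r_0 = 4 (mod 11)
  r_1 = 15 (mod 121)
  r_2 = 15 (mod 1331)
  r_3 = 6670 (mod 14641)
Final: r = 6670 with f(r) ≡ 0 mod 11^4.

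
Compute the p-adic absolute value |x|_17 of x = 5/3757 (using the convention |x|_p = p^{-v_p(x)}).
|5/3757|_17 = 289

Step 1 — compute v_17(x) by factoring powers of 17 out of the numerator and denominator: v_17(5/3757) = -2. Step 2 — apply |x|_p = p^{-v_p(x)} = 17^{2} = 289.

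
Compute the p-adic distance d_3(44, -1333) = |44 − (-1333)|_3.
d_3(44, -1333) = 1/81

Step 1 — x − y = 44 − (-1333) = 1377. Step 2 — v_3(1377) = 4 (factor: 1377 = (3^4 · 17); the sign does not affect v_p). Step 3 — |x − y|_3 = 3^{-4} = 1/81.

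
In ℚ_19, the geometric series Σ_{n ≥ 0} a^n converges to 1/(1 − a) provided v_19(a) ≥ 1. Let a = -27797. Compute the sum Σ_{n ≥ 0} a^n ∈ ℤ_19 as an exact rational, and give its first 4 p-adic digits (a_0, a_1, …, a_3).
Σ a^n = 1/(1 − a) = 1/27798;  first 4 digits = (1, 0, 18, 14)

v_19(a) = 2 ≥ 1, so the series converges in ℤ_19 to 1/(1 − a) = 1/(1 − (-27797)) = 1/27798. Expand this rational in ℤ_19: compute digits iteratively via d_i = x_i mod 19, x_{i+1} = (x_i − d_i)/19. The first 4 digits are (1, 0, 18, 14).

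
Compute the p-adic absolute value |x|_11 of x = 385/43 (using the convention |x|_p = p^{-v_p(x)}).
|385/43|_11 = 1/11

Step 1 — compute v_11(x) by factoring powers of 11 out of the numerator and denominator: v_11(385/43) = 1. Step 2 — apply |x|_p = p^{-v_p(x)} = 11^{-1} = 1/11.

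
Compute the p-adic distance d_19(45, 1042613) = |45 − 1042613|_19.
d_19(45, 1042613) = 1/130321

Step 1 — x − y = 45 − 1042613 = -1042568. Step 2 — v_19(-1042568) = 4 (factor: -1042568 = −(19^4 · 8); the sign does not affect v_p). Step 3 — |x − y|_19 = 19^{-4} = 1/130321.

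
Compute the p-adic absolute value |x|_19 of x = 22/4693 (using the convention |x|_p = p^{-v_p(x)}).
|22/4693|_19 = 361

Step 1 — compute v_19(x) by factoring powers of 19 out of the numerator and denominator: v_19(22/4693) = -2. Step 2 — apply |x|_p = p^{-v_p(x)} = 19^{2} = 361.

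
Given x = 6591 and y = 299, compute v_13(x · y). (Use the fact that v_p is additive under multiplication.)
v_13(1970709) = 4

v_p(x) = 3 (factor: 6591 = 13^3 · 3); v_p(y) = 1 (factor: 299 = 13^1 · 23). Additivity: v_p(xy) = v_p(x) + v_p(y) = 3 + 1 = 4. (Direct check: xy = 1970709 = 13^4 · (69).)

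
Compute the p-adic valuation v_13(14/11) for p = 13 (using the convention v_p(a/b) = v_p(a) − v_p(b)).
v_13(14/11) = 0

Factor powers of 13 from the numerator and denominator of the reduced fraction: 14 = 13^0 · 14 and 11 = 13^0 · 11. Apply v_p(a/b) = v_p(a) − v_p(b): v_13(14/11) = 0 − 0 = 0.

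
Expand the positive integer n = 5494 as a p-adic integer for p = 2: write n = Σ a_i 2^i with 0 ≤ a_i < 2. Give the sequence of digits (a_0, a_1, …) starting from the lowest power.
(a_0, a_1, …) = (0, 1, 1, 0, 1, 1, 1, 0, 1, 0, 1, 0, 1)

Repeated division by 2 gives the digits low-to-high: 5494 = 1·2^1 + 1·2^2 + 1·2^4 + 1·2^5 + 1·2^6 + 1·2^8 + 1·2^10 + 1·2^12. Digit sequence: (0, 1, 1, 0, 1, 1, 1, 0, 1, 0, 1, 0, 1).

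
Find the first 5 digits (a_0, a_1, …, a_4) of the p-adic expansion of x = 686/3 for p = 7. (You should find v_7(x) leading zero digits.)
(a_0, …, a_4) = (0, 0, 0, 3, 2)

v_7(686/3) = 3, so a_0 = ... = a_2 = 0. Factor out: x = 7^3 · u with u = 2/3 a unit in ℤ_7. Expand u iteratively via a_{v+i} = u_i mod 7, u_{i+1} = (u_i − a_{v+i})/7:
  u_0 = 2/3;  a_3 = 3;  u_1 = (u_0 − 3)/7 = -1/3
  u_1 = -1/3;  a_4 = 2;  u_2 = (u_1 − 2)/7 = -1/3
Digits: (0, 0, 0, 3, 2).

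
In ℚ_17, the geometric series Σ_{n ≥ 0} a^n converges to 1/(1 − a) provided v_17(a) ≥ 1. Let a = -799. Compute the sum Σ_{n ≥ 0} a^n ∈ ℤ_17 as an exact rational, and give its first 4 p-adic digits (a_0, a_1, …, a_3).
Σ a^n = 1/(1 − a) = 1/800;  first 4 digits = (1, 4, 13, 6)

v_17(a) = 1 ≥ 1, so the series converges in ℤ_17 to 1/(1 − a) = 1/(1 − (-799)) = 1/800. Expand this rational in ℤ_17: compute digits iteratively via d_i = x_i mod 17, x_{i+1} = (x_i − d_i)/17. The first 4 digits are (1, 4, 13, 6).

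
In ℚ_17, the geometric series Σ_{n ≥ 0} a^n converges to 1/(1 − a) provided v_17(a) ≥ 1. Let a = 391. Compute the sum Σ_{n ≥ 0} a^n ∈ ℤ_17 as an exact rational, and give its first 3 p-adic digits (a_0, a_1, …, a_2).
Σ a^n = 1/(1 − a) = -1/390;  first 3 digits = (1, 6, 3)

v_17(a) = 1 ≥ 1, so the series converges in ℤ_17 to 1/(1 − a) = 1/(1 − 391) = -1/390. Expand this rational in ℤ_17: compute digits iteratively via d_i = x_i mod 17, x_{i+1} = (x_i − d_i)/17. The first 3 digits are (1, 6, 3).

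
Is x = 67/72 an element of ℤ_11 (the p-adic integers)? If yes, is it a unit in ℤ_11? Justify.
x ∈ ℤ_11^× (unit); v_11(x) = 0

ℤ_11 = {x ∈ ℚ_11 : v_11(x) ≥ 0} and ℤ_11^× = {x ∈ ℤ_11 : v_11(x) = 0}. Here v_11(67/72) = v_11(num) − v_11(den) = 0; compare against these criteria.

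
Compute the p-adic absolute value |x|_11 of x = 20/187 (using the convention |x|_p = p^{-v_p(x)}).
|20/187|_11 = 11

Step 1 — compute v_11(x) by factoring powers of 11 out of the numerator and denominator: v_11(20/187) = -1. Step 2 — apply |x|_p = p^{-v_p(x)} = 11^{1} = 11.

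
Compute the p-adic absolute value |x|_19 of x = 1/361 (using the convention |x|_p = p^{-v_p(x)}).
|1/361|_19 = 361

Step 1 — compute v_19(x) by factoring powers of 19 out of the numerator and denominator: v_19(1/361) = -2. Step 2 — apply |x|_p = p^{-v_p(x)} = 19^{2} = 361.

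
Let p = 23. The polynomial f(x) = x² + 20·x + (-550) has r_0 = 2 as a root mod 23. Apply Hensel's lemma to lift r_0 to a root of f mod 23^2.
r_1 = 508 (mod 529)

Hensel: r_{i+1} = r_i − f(r_i)·(f′(r_i))^{-1} mod 23^{i+2}, f′(x) = 2x + 20. Iterate:
  r_0 = 2 (mod 23)
  r_1 = 508 (mod 529)
Final: r = 508 satisfies f(r) ≡ 0 mod 23^2.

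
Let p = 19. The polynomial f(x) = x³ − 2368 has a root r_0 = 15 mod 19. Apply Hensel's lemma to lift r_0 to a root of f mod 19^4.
r_3 = 31935 (mod 130321)

Hensel: r_{i+1} = r_i − f(r_i)/f′(r_i) mod 19^{i+2}, where f′(x) = 3x². Iterate:
  r_0 = 15 (mod 19)
  r_1 = 167 (mod 361)
  r_2 = 4499 (mod 6859)
  r_3 = 31935 (mod 130321)
Final: r = 31935 with f(r) ≡ 0 mod 19^4.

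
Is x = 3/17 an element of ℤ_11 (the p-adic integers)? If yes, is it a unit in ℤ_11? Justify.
x ∈ ℤ_11^× (unit); v_11(x) = 0

ℤ_11 = {x ∈ ℚ_11 : v_11(x) ≥ 0} and ℤ_11^× = {x ∈ ℤ_11 : v_11(x) = 0}. Here v_11(3/17) = v_11(num) − v_11(den) = 0; compare against these criteria.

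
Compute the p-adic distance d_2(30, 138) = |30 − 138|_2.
d_2(30, 138) = 1/4

Step 1 — x − y = 30 − 138 = -108. Step 2 — v_2(-108) = 2 (factor: -108 = −(2^2 · 27); the sign does not affect v_p). Step 3 — |x − y|_2 = 2^{-2} = 1/4.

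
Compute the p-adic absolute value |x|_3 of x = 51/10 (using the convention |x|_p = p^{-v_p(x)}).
|51/10|_3 = 1/3

Step 1 — compute v_3(x) by factoring powers of 3 out of the numerator and denominator: v_3(51/10) = 1. Step 2 — apply |x|_p = p^{-v_p(x)} = 3^{-1} = 1/3.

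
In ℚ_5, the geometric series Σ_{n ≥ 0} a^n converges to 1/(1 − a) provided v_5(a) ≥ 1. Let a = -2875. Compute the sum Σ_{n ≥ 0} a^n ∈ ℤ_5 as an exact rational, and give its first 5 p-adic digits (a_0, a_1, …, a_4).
Σ a^n = 1/(1 − a) = 1/2876;  first 5 digits = (1, 0, 0, 2, 0)

v_5(a) = 3 ≥ 1, so the series converges in ℤ_5 to 1/(1 − a) = 1/(1 − (-2875)) = 1/2876. Expand this rational in ℤ_5: compute digits iteratively via d_i = x_i mod 5, x_{i+1} = (x_i − d_i)/5. The first 5 digits are (1, 0, 0, 2, 0).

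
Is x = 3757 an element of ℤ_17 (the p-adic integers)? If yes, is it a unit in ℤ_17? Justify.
x ∈ ℤ_17 but not a unit; v_17(x) = 2 > 0

ℤ_17 = {x ∈ ℚ_17 : v_17(x) ≥ 0} and ℤ_17^× = {x ∈ ℤ_17 : v_17(x) = 0}. Here v_17(3757) = v_17(num) − v_17(den) = 2; compare against these criteria.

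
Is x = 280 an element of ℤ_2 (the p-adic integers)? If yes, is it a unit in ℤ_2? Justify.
x ∈ ℤ_2 but not a unit; v_2(x) = 3 > 0

ℤ_2 = {x ∈ ℚ_2 : v_2(x) ≥ 0} and ℤ_2^× = {x ∈ ℤ_2 : v_2(x) = 0}. Here v_2(280) = v_2(num) − v_2(den) = 3; compare against these criteria.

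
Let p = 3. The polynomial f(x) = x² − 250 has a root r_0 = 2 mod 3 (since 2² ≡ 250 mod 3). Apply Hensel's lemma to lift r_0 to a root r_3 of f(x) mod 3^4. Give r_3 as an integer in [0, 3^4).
r_3 = 68 (mod 81)

Hensel's recurrence: r_{i+1} = r_i − f(r_i)·(f′(r_i))^{-1} mod 3^{i+2}, with f′(x) = 2x. Iterate:
  r_0 = 2 (mod 3)
  r_1 = 5 (mod 9)
  r_2 = 14 (mod 27)
  r_3 = 68 (mod 81)
Final: r_3 = 68, and one checks f(r_3) ≡ 0 mod 3^4.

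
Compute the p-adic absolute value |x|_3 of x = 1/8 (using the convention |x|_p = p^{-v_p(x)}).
|1/8|_3 = 1

Step 1 — compute v_3(x) by factoring powers of 3 out of the numerator and denominator: v_3(1/8) = 0. Step 2 — apply |x|_p = p^{-v_p(x)} = 3^{0} = 1.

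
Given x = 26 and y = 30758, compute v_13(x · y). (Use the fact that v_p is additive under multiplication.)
v_13(799708) = 4

v_p(x) = 1 (factor: 26 = 13^1 · 2); v_p(y) = 3 (factor: 30758 = 13^3 · 14). Additivity: v_p(xy) = v_p(x) + v_p(y) = 1 + 3 = 4. (Direct check: xy = 799708 = 13^4 · (28).)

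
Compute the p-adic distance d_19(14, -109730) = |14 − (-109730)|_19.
d_19(14, -109730) = 1/6859

Step 1 — x − y = 14 − (-109730) = 109744. Step 2 — v_19(109744) = 3 (factor: 109744 = (19^3 · 16); the sign does not affect v_p). Step 3 — |x − y|_19 = 19^{-3} = 1/6859.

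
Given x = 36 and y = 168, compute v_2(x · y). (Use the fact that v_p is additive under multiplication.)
v_2(6048) = 5

v_p(x) = 2 (factor: 36 = 2^2 · 9); v_p(y) = 3 (factor: 168 = 2^3 · 21). Additivity: v_p(xy) = v_p(x) + v_p(y) = 2 + 3 = 5. (Direct check: xy = 6048 = 2^5 · (189).)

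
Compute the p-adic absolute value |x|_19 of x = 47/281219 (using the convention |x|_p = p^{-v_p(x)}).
|47/281219|_19 = 6859

Step 1 — compute v_19(x) by factoring powers of 19 out of the numerator and denominator: v_19(47/281219) = -3. Step 2 — apply |x|_p = p^{-v_p(x)} = 19^{3} = 6859.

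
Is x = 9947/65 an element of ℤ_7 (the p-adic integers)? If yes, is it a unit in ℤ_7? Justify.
x ∈ ℤ_7 but not a unit; v_7(x) = 3 > 0

ℤ_7 = {x ∈ ℚ_7 : v_7(x) ≥ 0} and ℤ_7^× = {x ∈ ℤ_7 : v_7(x) = 0}. Here v_7(9947/65) = v_7(num) − v_7(den) = 3; compare against these criteria.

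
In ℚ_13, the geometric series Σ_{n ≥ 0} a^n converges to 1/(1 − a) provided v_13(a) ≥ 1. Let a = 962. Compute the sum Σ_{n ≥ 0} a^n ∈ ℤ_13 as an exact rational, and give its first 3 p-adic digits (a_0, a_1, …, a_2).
Σ a^n = 1/(1 − a) = -1/961;  first 3 digits = (1, 9, 8)

v_13(a) = 1 ≥ 1, so the series converges in ℤ_13 to 1/(1 − a) = 1/(1 − 962) = -1/961. Expand this rational in ℤ_13: compute digits iteratively via d_i = x_i mod 13, x_{i+1} = (x_i − d_i)/13. The first 3 digits are (1, 9, 8).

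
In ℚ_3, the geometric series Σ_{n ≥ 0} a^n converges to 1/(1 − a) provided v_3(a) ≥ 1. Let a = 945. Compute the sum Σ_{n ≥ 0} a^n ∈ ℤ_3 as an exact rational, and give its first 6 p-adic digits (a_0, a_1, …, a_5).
Σ a^n = 1/(1 − a) = -1/944;  first 6 digits = (1, 0, 0, 2, 2, 0)

v_3(a) = 3 ≥ 1, so the series converges in ℤ_3 to 1/(1 − a) = 1/(1 − 945) = -1/944. Expand this rational in ℤ_3: compute digits iteratively via d_i = x_i mod 3, x_{i+1} = (x_i − d_i)/3. The first 6 digits are (1, 0, 0, 2, 2, 0).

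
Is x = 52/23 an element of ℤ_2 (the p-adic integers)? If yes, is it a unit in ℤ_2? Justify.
x ∈ ℤ_2 but not a unit; v_2(x) = 2 > 0

ℤ_2 = {x ∈ ℚ_2 : v_2(x) ≥ 0} and ℤ_2^× = {x ∈ ℤ_2 : v_2(x) = 0}. Here v_2(52/23) = v_2(num) − v_2(den) = 2; compare against these criteria.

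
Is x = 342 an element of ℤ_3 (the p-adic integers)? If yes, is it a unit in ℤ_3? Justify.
x ∈ ℤ_3 but not a unit; v_3(x) = 2 > 0

ℤ_3 = {x ∈ ℚ_3 : v_3(x) ≥ 0} and ℤ_3^× = {x ∈ ℤ_3 : v_3(x) = 0}. Here v_3(342) = v_3(num) − v_3(den) = 2; compare against these criteria.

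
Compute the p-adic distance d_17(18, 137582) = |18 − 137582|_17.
d_17(18, 137582) = 1/4913

Step 1 — x − y = 18 − 137582 = -137564. Step 2 — v_17(-137564) = 3 (factor: -137564 = −(17^3 · 28); the sign does not affect v_p). Step 3 — |x − y|_17 = 17^{-3} = 1/4913.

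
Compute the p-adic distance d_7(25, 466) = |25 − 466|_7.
d_7(25, 466) = 1/49

Step 1 — x − y = 25 − 466 = -441. Step 2 — v_7(-441) = 2 (factor: -441 = −(7^2 · 9); the sign does not affect v_p). Step 3 — |x − y|_7 = 7^{-2} = 1/49.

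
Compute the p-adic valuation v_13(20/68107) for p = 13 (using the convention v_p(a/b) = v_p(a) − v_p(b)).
v_13(20/68107) = -3

Factor powers of 13 from the numerator and denominator of the reduced fraction: 20 = 13^0 · 20 and 68107 = 13^3 · 31. Apply v_p(a/b) = v_p(a) − v_p(b): v_13(20/68107) = 0 − 3 = -3.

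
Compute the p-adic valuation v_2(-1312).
v_2(-1312) = 5

v_2(n) is the largest exponent k such that 2^k divides n. Factor out: -1312 = -2^5 · 41. (Sign doesn't affect v_p.) So v_2(-1312) = 5.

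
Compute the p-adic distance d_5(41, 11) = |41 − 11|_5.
d_5(41, 11) = 1/5

Step 1 — x − y = 41 − 11 = 30. Step 2 — v_5(30) = 1 (factor: 30 = (5^1 · 6); the sign does not affect v_p). Step 3 — |x − y|_5 = 5^{-1} = 1/5.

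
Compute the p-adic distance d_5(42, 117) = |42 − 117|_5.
d_5(42, 117) = 1/25

Step 1 — x − y = 42 − 117 = -75. Step 2 — v_5(-75) = 2 (factor: -75 = −(5^2 · 3); the sign does not affect v_p). Step 3 — |x − y|_5 = 5^{-2} = 1/25.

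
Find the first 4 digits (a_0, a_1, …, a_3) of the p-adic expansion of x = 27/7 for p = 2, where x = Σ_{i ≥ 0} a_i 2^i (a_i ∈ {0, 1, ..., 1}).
(a_0, …, a_3) = (1, 0, 1, 1)

v_2(27/7) = 0 (numerator and denominator both coprime to 2), so x ∈ ℤ_2^×. Compute digits iteratively via a_i = x_i mod 2, x_{i+1} = (x_i − a_i)/2, with x_0 = x:
  x_0 = 27/7;  a_0 = 1;  x_1 = (x_0 − 1)/2 = 10/7
  x_1 = 10/7;  a_1 = 0;  x_2 = (x_1 − 0)/2 = 5/7
  x_2 = 5/7;  a_2 = 1;  x_3 = (x_2 − 1)/2 = -1/7
  x_3 = -1/7;  a_3 = 1;  x_4 = (x_3 − 1)/2 = -4/7
Digits: (1, 0, 1, 1).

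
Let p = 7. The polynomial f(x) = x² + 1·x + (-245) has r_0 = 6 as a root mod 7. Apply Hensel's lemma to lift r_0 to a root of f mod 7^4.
r_3 = 2155 (mod 2401)

Hensel: r_{i+1} = r_i − f(r_i)·(f′(r_i))^{-1} mod 7^{i+2}, f′(x) = 2x + 1. Iterate:
  r_0 = 6 (mod 7)
  r_1 = 48 (mod 49)
  r_2 = 97 (mod 343)
  r_3 = 2155 (mod 2401)
Final: r = 2155 satisfies f(r) ≡ 0 mod 7^4.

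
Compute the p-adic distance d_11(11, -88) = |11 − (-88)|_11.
d_11(11, -88) = 1/11

Step 1 — x − y = 11 − (-88) = 99. Step 2 — v_11(99) = 1 (factor: 99 = (11^1 · 9); the sign does not affect v_p). Step 3 — |x − y|_11 = 11^{-1} = 1/11.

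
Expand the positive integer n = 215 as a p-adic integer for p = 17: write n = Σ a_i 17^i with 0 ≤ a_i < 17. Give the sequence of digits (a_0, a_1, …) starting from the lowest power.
(a_0, a_1, …) = (11, 12)

Repeated division by 17 gives the digits low-to-high: 215 = 11 + 12·17^1. Digit sequence: (11, 12).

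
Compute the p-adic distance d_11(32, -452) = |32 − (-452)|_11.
d_11(32, -452) = 1/121

Step 1 — x − y = 32 − (-452) = 484. Step 2 — v_11(484) = 2 (factor: 484 = (11^2 · 4); the sign does not affect v_p). Step 3 — |x − y|_11 = 11^{-2} = 1/121.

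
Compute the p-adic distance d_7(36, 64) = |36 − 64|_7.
d_7(36, 64) = 1/7

Step 1 — x − y = 36 − 64 = -28. Step 2 — v_7(-28) = 1 (factor: -28 = −(7^1 · 4); the sign does not affect v_p). Step 3 — |x − y|_7 = 7^{-1} = 1/7.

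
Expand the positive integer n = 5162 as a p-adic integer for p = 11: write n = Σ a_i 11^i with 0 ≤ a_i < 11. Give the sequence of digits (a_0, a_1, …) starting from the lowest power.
(a_0, a_1, …) = (3, 7, 9, 3)

Repeated division by 11 gives the digits low-to-high: 5162 = 3 + 7·11^1 + 9·11^2 + 3·11^3. Digit sequence: (3, 7, 9, 3).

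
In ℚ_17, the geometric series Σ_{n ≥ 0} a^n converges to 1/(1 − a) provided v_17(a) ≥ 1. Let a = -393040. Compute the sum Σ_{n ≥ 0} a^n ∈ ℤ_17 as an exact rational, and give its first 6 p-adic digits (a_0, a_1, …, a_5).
Σ a^n = 1/(1 − a) = 1/393041;  first 6 digits = (1, 0, 0, 5, 12, 16)

v_17(a) = 3 ≥ 1, so the series converges in ℤ_17 to 1/(1 − a) = 1/(1 − (-393040)) = 1/393041. Expand this rational in ℤ_17: compute digits iteratively via d_i = x_i mod 17, x_{i+1} = (x_i − d_i)/17. The first 6 digits are (1, 0, 0, 5, 12, 16).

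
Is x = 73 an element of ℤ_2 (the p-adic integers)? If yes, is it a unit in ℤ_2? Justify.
x ∈ ℤ_2^× (unit); v_2(x) = 0

ℤ_2 = {x ∈ ℚ_2 : v_2(x) ≥ 0} and ℤ_2^× = {x ∈ ℤ_2 : v_2(x) = 0}. Here v_2(73) = v_2(num) − v_2(den) = 0; compare against these criteria.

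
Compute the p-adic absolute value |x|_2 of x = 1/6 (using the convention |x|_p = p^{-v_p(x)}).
|1/6|_2 = 2

Step 1 — compute v_2(x) by factoring powers of 2 out of the numerator and denominator: v_2(1/6) = -1. Step 2 — apply |x|_p = p^{-v_p(x)} = 2^{1} = 2.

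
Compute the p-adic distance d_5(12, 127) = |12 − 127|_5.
d_5(12, 127) = 1/5

Step 1 — x − y = 12 − 127 = -115. Step 2 — v_5(-115) = 1 (factor: -115 = −(5^1 · 23); the sign does not affect v_p). Step 3 — |x − y|_5 = 5^{-1} = 1/5.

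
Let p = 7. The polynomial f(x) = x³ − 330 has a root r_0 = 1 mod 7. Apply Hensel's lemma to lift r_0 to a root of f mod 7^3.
r_2 = 127 (mod 343)

Hensel: r_{i+1} = r_i − f(r_i)/f′(r_i) mod 7^{i+2}, where f′(x) = 3x². Iterate:
  r_0 = 1 (mod 7)
  r_1 = 29 (mod 49)
  r_2 = 127 (mod 343)
Final: r = 127 with f(r) ≡ 0 mod 7^3.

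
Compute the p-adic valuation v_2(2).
v_2(2) = 1

v_2(n) is the largest exponent k such that 2^k divides n. Factor out: 2 = 2^1 · 1. (Sign doesn't affect v_p.) So v_2(2) = 1.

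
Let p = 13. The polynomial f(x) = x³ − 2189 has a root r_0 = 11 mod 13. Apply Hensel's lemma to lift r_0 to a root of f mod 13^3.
r_2 = 2195 (mod 2197)

Hensel: r_{i+1} = r_i − f(r_i)/f′(r_i) mod 13^{i+2}, where f′(x) = 3x². Iterate:
  r_0 = 11 (mod 13)
  r_1 = 167 (mod 169)
  r_2 = 2195 (mod 2197)
Final: r = 2195 with f(r) ≡ 0 mod 13^3.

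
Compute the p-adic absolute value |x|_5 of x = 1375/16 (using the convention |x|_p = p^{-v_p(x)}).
|1375/16|_5 = 1/125

Step 1 — compute v_5(x) by factoring powers of 5 out of the numerator and denominator: v_5(1375/16) = 3. Step 2 — apply |x|_p = p^{-v_p(x)} = 5^{-3} = 1/125.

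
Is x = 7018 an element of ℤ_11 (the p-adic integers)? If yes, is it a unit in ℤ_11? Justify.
x ∈ ℤ_11 but not a unit; v_11(x) = 2 > 0

ℤ_11 = {x ∈ ℚ_11 : v_11(x) ≥ 0} and ℤ_11^× = {x ∈ ℤ_11 : v_11(x) = 0}. Here v_11(7018) = v_11(num) − v_11(den) = 2; compare against these criteria.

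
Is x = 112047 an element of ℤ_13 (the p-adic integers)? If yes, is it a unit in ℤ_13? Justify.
x ∈ ℤ_13 but not a unit; v_13(x) = 3 > 0

ℤ_13 = {x ∈ ℚ_13 : v_13(x) ≥ 0} and ℤ_13^× = {x ∈ ℤ_13 : v_13(x) = 0}. Here v_13(112047) = v_13(num) − v_13(den) = 3; compare against these criteria.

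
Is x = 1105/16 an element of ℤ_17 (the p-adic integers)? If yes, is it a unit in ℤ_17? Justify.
x ∈ ℤ_17 but not a unit; v_17(x) = 1 > 0

ℤ_17 = {x ∈ ℚ_17 : v_17(x) ≥ 0} and ℤ_17^× = {x ∈ ℤ_17 : v_17(x) = 0}. Here v_17(1105/16) = v_17(num) − v_17(den) = 1; compare against these criteria.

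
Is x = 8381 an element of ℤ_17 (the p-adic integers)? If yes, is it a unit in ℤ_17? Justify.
x ∈ ℤ_17 but not a unit; v_17(x) = 2 > 0

ℤ_17 = {x ∈ ℚ_17 : v_17(x) ≥ 0} and ℤ_17^× = {x ∈ ℤ_17 : v_17(x) = 0}. Here v_17(8381) = v_17(num) − v_17(den) = 2; compare against these criteria.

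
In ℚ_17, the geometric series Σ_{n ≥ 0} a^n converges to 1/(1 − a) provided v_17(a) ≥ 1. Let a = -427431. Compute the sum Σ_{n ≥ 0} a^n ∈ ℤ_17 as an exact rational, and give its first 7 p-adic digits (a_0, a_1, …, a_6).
Σ a^n = 1/(1 − a) = 1/427432;  first 7 digits = (1, 0, 0, 15, 11, 16, 3)

v_17(a) = 3 ≥ 1, so the series converges in ℤ_17 to 1/(1 − a) = 1/(1 − (-427431)) = 1/427432. Expand this rational in ℤ_17: compute digits iteratively via d_i = x_i mod 17, x_{i+1} = (x_i − d_i)/17. The first 7 digits are (1, 0, 0, 15, 11, 16, 3).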